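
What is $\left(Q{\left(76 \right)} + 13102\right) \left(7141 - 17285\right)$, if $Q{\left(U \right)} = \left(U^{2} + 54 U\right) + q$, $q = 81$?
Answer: $-233951072$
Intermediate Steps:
$Q{\left(U \right)} = 81 + U^{2} + 54 U$ ($Q{\left(U \right)} = \left(U^{2} + 54 U\right) + 81 = 81 + U^{2} + 54 U$)
$\left(Q{\left(76 \right)} + 13102\right) \left(7141 - 17285\right) = \left(\left(81 + 76^{2} + 54 \cdot 76\right) + 13102\right) \left(7141 - 17285\right) = \left(\left(81 + 5776 + 4104\right) + 13102\right) \left(-10144\right) = \left(9961 + 13102\right) \left(-10144\right) = 23063 \left(-10144\right) = -233951072$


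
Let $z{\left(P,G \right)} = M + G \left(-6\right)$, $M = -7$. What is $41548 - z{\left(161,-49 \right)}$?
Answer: $41261$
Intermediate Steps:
$z{\left(P,G \right)} = -7 - 6 G$ ($z{\left(P,G \right)} = -7 + G \left(-6\right) = -7 - 6 G$)
$41548 - z{\left(161,-49 \right)} = 41548 - \left(-7 - -294\right) = 41548 - \left(-7 + 294\right) = 41548 - 287 = 41261$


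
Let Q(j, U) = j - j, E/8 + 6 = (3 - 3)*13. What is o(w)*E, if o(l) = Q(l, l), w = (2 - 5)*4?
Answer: 0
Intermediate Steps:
w = -12 (w = -3*4 = -12)
E = -48 (E = -48 + 8*((3 - 3)*13) = -48 + 8*(0*13) = -48 + 8*0 = -48 + 0 = -48)
Q(j, U) = 0
o(l) = 0
o(w)*E = 0*(-48) = 0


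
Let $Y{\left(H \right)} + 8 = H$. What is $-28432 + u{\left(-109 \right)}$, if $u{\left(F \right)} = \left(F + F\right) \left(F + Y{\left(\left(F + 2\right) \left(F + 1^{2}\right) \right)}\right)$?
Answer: $-2522134$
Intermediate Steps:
$Y{\left(H \right)} = -8 + H$
$u{\left(F \right)} = 2 F \left(-8 + F + \left(1 + F\right) \left(2 + F\right)\right)$ ($u{\left(F \right)} = \left(F + F\right) \left(F + \left(-8 + \left(F + 2\right) \left(F + 1^{2}\right)\right)\right) = 2 F \left(F + \left(-8 + \left(2 + F\right) \left(F + 1\right)\right)\right) = 2 F \left(F + \left(-8 + \left(2 + F\right) \left(1 + F\right)\right)\right) = 2 F \left(F + \left(-8 + \left(1 + F\right) \left(2 + F\right)\right)\right) = 2 F \left(-8 + F + \left(1 + F\right) \left(2 + F\right)\right)$)
$-28432 + u{\left(-109 \right)} = -28432 + 2 \left(-109\right) \left(-6 + \left(-109\right)^{2} + 4 \left(-109\right)\right) = -28432 + 2 \left(-109\right) \left(-6 + 11881 - 436\right) = -28432 + 2 \left(-109\right) 11439 = -28432 - 2493702 = -2522134$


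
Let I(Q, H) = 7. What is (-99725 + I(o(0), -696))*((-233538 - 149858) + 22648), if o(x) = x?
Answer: 35973069064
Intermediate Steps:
(-99725 + I(o(0), -696))*((-233538 - 149858) + 22648) = (-99725 + 7)*((-233538 - 149858) + 22648) = -99718*(-383396 + 22648) = -99718*(-360748) = 35973069064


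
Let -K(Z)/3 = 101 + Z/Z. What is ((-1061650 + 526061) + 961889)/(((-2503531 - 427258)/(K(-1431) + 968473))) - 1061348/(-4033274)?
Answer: -832324211130245914/5910337536593 ≈ -1.4083e+5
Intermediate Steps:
K(Z) = -306 (K(Z) = -3*(101 + Z/Z) = -3*(101 + 1) = -3*102 = -306)
((-1061650 + 526061) + 961889)/(((-2503531 - 427258)/(K(-1431) + 968473))) - 1061348/(-4033274) = ((-1061650 + 526061) + 961889)/(((-2503531 - 427258)/(-306 + 968473))) - 1061348/(-4033274) = (-535589 + 961889)/((-2930789/968167)) - 1061348*(-1/4033274) = 426300/((-2930789*1/968167)) + 530674/2016637 = 426300/(-2930789/968167) + 530674/2016637 = 426300*(-968167/2930789) + 530674/2016637 = -412729592100/2930789 + 530674/2016637 = -832324211130245914/5910337536593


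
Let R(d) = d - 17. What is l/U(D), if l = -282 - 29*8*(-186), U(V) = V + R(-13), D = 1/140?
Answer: -6001800/4199 ≈ -1429.3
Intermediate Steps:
R(d) = -17 + d
D = 1/140 ≈ 0.0071429
U(V) = -30 + V (U(V) = V + (-17 - 13) = V - 30 = -30 + V)
l = 42870 (l = -282 - 232*(-186) = -282 + 43152 = 42870)
l/U(D) = 42870/(-30 + 1/140) = 42870/(-4199/140) = 42870*(-140/4199) = -6001800/4199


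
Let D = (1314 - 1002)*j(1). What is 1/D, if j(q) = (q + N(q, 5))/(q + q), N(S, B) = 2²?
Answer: 1/780 ≈ 0.0012821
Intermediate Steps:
N(S, B) = 4
j(q) = (4 + q)/(2*q) (j(q) = (q + 4)/(q + q) = (4 + q)/((2*q)) = (4 + q)*(1/(2*q)) = (4 + q)/(2*q))
D = 780 (D = (1314 - 1002)*((½)*(4 + 1)/1) = 312*((½)*1*5) = 312*(5/2) = 780)
1/D = 1/780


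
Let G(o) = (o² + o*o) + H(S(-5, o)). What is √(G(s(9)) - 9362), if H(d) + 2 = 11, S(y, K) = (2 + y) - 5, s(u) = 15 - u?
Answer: I*√9281 ≈ 96.338*I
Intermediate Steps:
S(y, K) = -3 + y
H(d) = 9 (H(d) = -2 + 11 = 9)
G(o) = 9 + 2*o² (G(o) = (o² + o*o) + 9 = (o² + o²) + 9 = 2*o² + 9 = 9 + 2*o²)
√(G(s(9)) - 9362) = √((9 + 2*(15 - 1*9)²) - 9362) = √((9 + 2*(15 - 9)²) - 9362) = √((9 + 2*6²) - 9362) = √((9 + 2*36) - 9362) = √((9 + 72) - 9362) = √(81 - 9362) = √(-9281) = I*√9281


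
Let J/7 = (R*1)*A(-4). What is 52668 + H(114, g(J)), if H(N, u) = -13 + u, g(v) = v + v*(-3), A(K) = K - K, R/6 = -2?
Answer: 52655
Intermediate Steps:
R = -12 (R = 6*(-2) = -12)
A(K) = 0
J = 0 (J = 7*(-12*1*0) = 7*(-12*0) = 7*0 = 0)
g(v) = -2*v (g(v) = v - 3*v = -2*v)
52668 + H(114, g(J)) = 52668 + (-13 - 2*0) = 52668 + (-13 + 0) = 52668 - 13 = 52655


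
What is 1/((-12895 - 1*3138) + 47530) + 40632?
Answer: 1279786105/31497 ≈ 40632.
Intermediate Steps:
1/((-12895 - 1*3138) + 47530) + 40632 = 1/((-12895 - 3138) + 47530) + 40632 = 1/(-16033 + 47530) + 40632 = 1/31497 + 40632 = 1279786105/31497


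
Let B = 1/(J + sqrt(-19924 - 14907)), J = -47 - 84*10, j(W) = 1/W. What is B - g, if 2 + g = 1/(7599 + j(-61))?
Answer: 380612182897/190421410400 - I*sqrt(34831)/821600 ≈ 1.9988 - 0.00022716*I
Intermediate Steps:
J = -887 (J = -47 - 840 = -887)
g = -927015/463538 (g = -2 + 1/(7599 + 1/(-61)) = -2 + 1/(7599 - 1/61) = -2 + 1/(463538/61) = -2 + 61/463538 = -927015/463538 ≈ -1.9999)
B = 1/(-887 + I*sqrt(34831)) (B = 1/(-887 + sqrt(-19924 - 14907)) = 1/(-887 + sqrt(-34831)) = 1/(-887 + I*sqrt(34831)) ≈ -0.0010796 - 0.00022716*I)
B - g = (-887/821600 - I*sqrt(34831)/821600) - 1*(-927015/463538) = (-887/821600 - I*sqrt(34831)/821600) + 927015/463538 = 380612182897/190421410400 - I*sqrt(34831)/821600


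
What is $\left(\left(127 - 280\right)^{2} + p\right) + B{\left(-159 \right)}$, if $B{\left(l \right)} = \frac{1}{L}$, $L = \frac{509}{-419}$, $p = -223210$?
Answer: $- \frac{101699128}{509} \approx -1.998 \cdot 10^{5}$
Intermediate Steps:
$L = - \frac{509}{419}$ ($L = 509 \left(- \frac{1}{419}\right) = - \frac{509}{419} \approx -1.2148$)
$B{\left(l \right)} = - \frac{419}{509}$ ($B{\left(l \right)} = \frac{1}{- \frac{509}{419}} = - \frac{419}{509}$)
$\left(\left(127 - 280\right)^{2} + p\right) + B{\left(-159 \right)} = \left(\left(127 - 280\right)^{2} - 223210\right) - \frac{419}{509} = \left(\left(-153\right)^{2} - 223210\right) - \frac{419}{509} = \left(23409 - 223210\right) - \frac{419}{509} = -199801 - \frac{419}{509} = - \frac{101699128}{509}$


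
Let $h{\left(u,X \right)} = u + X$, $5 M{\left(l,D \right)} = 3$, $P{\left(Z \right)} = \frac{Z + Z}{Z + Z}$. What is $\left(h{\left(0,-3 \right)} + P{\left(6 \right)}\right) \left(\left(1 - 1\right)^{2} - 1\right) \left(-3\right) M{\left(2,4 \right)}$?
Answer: $- \frac{18}{5} \approx -3.6$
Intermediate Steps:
$P{\left(Z \right)} = 1$ ($P{\left(Z \right)} = \frac{2 Z}{2 Z} = 2 Z \frac{1}{2 Z} = 1$)
$M{\left(l,D \right)} = \frac{3}{5}$ ($M{\left(l,D \right)} = \frac{1}{5} \cdot 3 = \frac{3}{5}$)
$h{\left(u,X \right)} = X + u$
$\left(h{\left(0,-3 \right)} + P{\left(6 \right)}\right) \left(\left(1 - 1\right)^{2} - 1\right) \left(-3\right) M{\left(2,4 \right)} = \left(\left(-3 + 0\right) + 1\right) \left(\left(1 - 1\right)^{2} - 1\right) \left(-3\right) \frac{3}{5} = \left(-3 + 1\right) \left(0^{2} - 1\right) \left(-3\right) \frac{3}{5} = - 2 \left(0 - 1\right) \left(-3\right) \frac{3}{5} = \left(-2\right) \left(-1\right) \left(-3\right) \frac{3}{5} = 2 \left(-3\right) \frac{3}{5} = \left(-6\right) \frac{3}{5} = - \frac{18}{5}$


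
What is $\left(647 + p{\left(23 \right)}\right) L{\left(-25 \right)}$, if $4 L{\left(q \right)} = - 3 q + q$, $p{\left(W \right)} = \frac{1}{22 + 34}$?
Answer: $\frac{905825}{112} \approx 8087.7$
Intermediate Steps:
$p{\left(W \right)} = \frac{1}{56}$
$L{\left(q \right)} = - \frac{q}{2}$ ($L{\left(q \right)} = \frac{- 3 q + q}{4} = \frac{\left(-2\right) q}{4} = - \frac{q}{2}$)
$\left(647 + p{\left(23 \right)}\right) L{\left(-25 \right)} = \left(647 + \frac{1}{56}\right) \left(\left(- \frac{1}{2}\right) \left(-25\right)\right) = \frac{36233}{56} \cdot \frac{25}{2} = \frac{905825}{112}$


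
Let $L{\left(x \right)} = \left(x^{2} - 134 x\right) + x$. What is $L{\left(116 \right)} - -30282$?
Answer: $28310$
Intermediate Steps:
$L{\left(x \right)} = x^{2} - 133 x$
$L{\left(116 \right)} - -30282 = 116 \left(-133 + 116\right) - -30282 = 116 \left(-17\right) + 30282 = -1972 + 30282 = 28310$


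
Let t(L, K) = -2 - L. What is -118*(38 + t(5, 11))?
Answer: -3658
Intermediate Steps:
-118*(38 + t(5, 11)) = -118*(38 + (-2 - 1*5)) = -118*(38 + (-2 - 5)) = -118*(38 - 7) = -118*31 = -3658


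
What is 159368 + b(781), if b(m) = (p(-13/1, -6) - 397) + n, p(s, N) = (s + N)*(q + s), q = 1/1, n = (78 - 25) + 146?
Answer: 159398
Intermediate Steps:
n = 199 (n = 53 + 146 = 199)
q = 1
p(s, N) = (1 + s)*(N + s) (p(s, N) = (s + N)*(1 + s) = (N + s)*(1 + s) = (1 + s)*(N + s))
b(m) = 30 (b(m) = ((-6 - 13/1 + (-13/1)² - (-78)/1) - 397) + 199 = ((-6 - 13*1 + (-13*1)² - (-78)) - 397) + 199 = ((-6 - 13 + (-13)² - 6*(-13)) - 397) + 199 = ((-6 - 13 + 169 + 78) - 397) + 199 = (228 - 397) + 199 = -169 + 199 = 30)
159368 + b(781) = 159368 + 30 = 159398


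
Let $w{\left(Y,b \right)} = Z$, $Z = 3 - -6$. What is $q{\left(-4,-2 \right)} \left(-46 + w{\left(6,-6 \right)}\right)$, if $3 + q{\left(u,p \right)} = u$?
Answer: $259$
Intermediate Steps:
$Z = 9$ ($Z = 3 + 6 = 9$)
$w{\left(Y,b \right)} = 9$
$q{\left(u,p \right)} = -3 + u$
$q{\left(-4,-2 \right)} \left(-46 + w{\left(6,-6 \right)}\right) = \left(-3 - 4\right) \left(-46 + 9\right) = \left(-7\right) \left(-37\right) = 259$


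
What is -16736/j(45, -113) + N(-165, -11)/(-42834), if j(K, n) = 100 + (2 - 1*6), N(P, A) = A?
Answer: -678853/3894 ≈ -174.33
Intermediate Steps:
j(K, n) = 96 (j(K, n) = 100 + (2 - 6) = 100 - 4 = 96)
-16736/j(45, -113) + N(-165, -11)/(-42834) = -16736/96 - 11/(-42834) = -16736*1/96 - 11*(-1/42834) = -523/3 + 1/3894 = -678853/3894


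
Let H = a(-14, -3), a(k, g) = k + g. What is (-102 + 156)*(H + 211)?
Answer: 10476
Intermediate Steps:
a(k, g) = g + k
H = -17 (H = -3 - 14 = -17)
(-102 + 156)*(H + 211) = (-102 + 156)*(-17 + 211) = 54*194 = 10476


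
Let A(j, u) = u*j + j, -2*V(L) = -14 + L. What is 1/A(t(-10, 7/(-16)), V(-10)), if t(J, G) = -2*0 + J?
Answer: -1/130 ≈ -0.0076923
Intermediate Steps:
t(J, G) = J (t(J, G) = 0 + J = J)
V(L) = 7 - L/2 (V(L) = -(-14 + L)/2 = 7 - L/2)
A(j, u) = j + j*u (A(j, u) = j*u + j = j + j*u)
1/A(t(-10, 7/(-16)), V(-10)) = 1/(-10*(1 + (7 - ½*(-10)))) = 1/(-10*(1 + (7 + 5))) = 1/(-10*(1 + 12)) = 1/(-10*13) = 1/(-130) = -1/130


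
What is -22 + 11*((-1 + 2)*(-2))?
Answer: -44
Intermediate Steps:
-22 + 11*((-1 + 2)*(-2)) = -22 + 11*(1*(-2)) = -22 + 11*(-2) = -22 - 22 = -44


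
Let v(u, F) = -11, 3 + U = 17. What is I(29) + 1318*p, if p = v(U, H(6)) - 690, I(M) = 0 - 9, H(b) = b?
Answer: -923927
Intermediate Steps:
U = 14 (U = -3 + 17 = 14)
I(M) = -9
p = -701 (p = -11 - 690 = -701)
I(29) + 1318*p = -9 + 1318*(-701) = -9 - 923918 = -923927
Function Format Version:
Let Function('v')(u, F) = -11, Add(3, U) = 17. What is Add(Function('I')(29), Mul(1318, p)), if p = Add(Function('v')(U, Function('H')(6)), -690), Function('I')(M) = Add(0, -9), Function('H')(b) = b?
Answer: -923927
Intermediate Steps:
U = 14 (U = Add(-3, 17) = 14)
Function('I')(M) = -9
p = -701 (p = Add(-11, -690) = -701)
Add(Function('I')(29), Mul(1318, p)) = Add(-9, Mul(1318, -701)) = Add(-9, -923918) = -923927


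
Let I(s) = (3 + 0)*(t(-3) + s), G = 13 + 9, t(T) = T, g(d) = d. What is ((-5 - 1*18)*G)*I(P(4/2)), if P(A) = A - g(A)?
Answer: 4554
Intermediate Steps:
P(A) = 0 (P(A) = A - A = 0)
G = 22
I(s) = -9 + 3*s (I(s) = (3 + 0)*(-3 + s) = 3*(-3 + s) = -9 + 3*s)
((-5 - 1*18)*G)*I(P(4/2)) = ((-5 - 1*18)*22)*(-9 + 3*0) = ((-5 - 18)*22)*(-9 + 0) = -23*22*(-9) = -506*(-9) = 4554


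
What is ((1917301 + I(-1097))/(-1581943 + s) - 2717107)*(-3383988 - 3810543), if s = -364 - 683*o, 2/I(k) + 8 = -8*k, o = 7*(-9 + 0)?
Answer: 131915867082008975102019/6748194752 ≈ 1.9548e+13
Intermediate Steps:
o = -63 (o = 7*(-9) = -63)
I(k) = 2/(-8 - 8*k)
s = 42665 (s = -364 - 683*(-63) = -364 + 43029 = 42665)
((1917301 + I(-1097))/(-1581943 + s) - 2717107)*(-3383988 - 3810543) = ((1917301 - 1/(4 + 4*(-1097)))/(-1581943 + 42665) - 2717107)*(-3383988 - 3810543) = ((1917301 - 1/(4 - 4388))/(-1539278) - 2717107)*(-7194531) = ((1917301 - 1/(-4384))*(-1/1539278) - 2717107)*(-7194531) = ((1917301 - 1*(-1/4384))*(-1/1539278) - 2717107)*(-7194531) = ((1917301 + 1/4384)*(-1/1539278) - 2717107)*(-7194531) = ((8405447585/4384)*(-1/1539278) - 2717107)*(-7194531) = (-8405447585/6748194752 - 2717107)*(-7194531) = -18335575603470049/6748194752*(-7194531) = 131915867082008975102019/6748194752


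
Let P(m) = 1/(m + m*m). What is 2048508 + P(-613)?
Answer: 768510067249/375156 ≈ 2.0485e+6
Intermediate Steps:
P(m) = 1/(m + m²)
2048508 + P(-613) = 2048508 + 1/((-613)*(1 - 613)) = 2048508 - 1/613/(-612) = 2048508 - 1/613*(-1/612) = 2048508 + 1/375156 = 768510067249/375156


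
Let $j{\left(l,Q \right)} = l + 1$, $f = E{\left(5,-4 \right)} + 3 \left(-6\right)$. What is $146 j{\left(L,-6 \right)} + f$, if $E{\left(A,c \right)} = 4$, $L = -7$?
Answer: $-890$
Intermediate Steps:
$f = -14$ ($f = 4 + 3 \left(-6\right) = 4 - 18 = -14$)
$j{\left(l,Q \right)} = 1 + l$
$146 j{\left(L,-6 \right)} + f = 146 \left(1 - 7\right) - 14 = 146 \left(-6\right) - 14 = -876 - 14 = -890$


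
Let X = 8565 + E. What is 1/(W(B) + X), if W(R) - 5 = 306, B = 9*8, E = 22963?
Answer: 1/31839 ≈ 3.1408e-5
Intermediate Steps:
B = 72
W(R) = 311 (W(R) = 5 + 306 = 311)
X = 31528 (X = 8565 + 22963 = 31528)
1/(W(B) + X) = 1/(311 + 31528) = 1/31839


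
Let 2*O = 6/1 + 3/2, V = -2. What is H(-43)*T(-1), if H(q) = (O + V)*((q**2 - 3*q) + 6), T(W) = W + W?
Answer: -6944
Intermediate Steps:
T(W) = 2*W
O = 15/4 (O = (6/1 + 3/2)/2 = (6*1 + 3*(1/2))/2 = (6 + 3/2)/2 = (1/2)*(15/2) = 15/4 ≈ 3.7500)
H(q) = 21/2 - 21*q/4 + 7*q**2/4 (H(q) = (15/4 - 2)*((q**2 - 3*q) + 6) = 7*(6 + q**2 - 3*q)/4 = 21/2 - 21*q/4 + 7*q**2/4)
H(-43)*T(-1) = (21/2 - 21/4*(-43) + (7/4)*(-43)**2)*(2*(-1)) = (21/2 + 903/4 + (7/4)*1849)*(-2) = (21/2 + 903/4 + 12943/4)*(-2) = 3472*(-2) = -6944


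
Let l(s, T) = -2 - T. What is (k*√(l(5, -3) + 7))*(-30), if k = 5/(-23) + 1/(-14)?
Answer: 2790*√2/161 ≈ 24.507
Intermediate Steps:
k = -93/322 (k = 5*(-1/23) + 1*(-1/14) = -5/23 - 1/14 = -93/322 ≈ -0.28882)
(k*√(l(5, -3) + 7))*(-30) = -93*√((-2 - 1*(-3)) + 7)/322*(-30) = -93*√((-2 + 3) + 7)/322*(-30) = -93*√(1 + 7)/322*(-30) = -93*√2/161*(-30) = 2790*√2/161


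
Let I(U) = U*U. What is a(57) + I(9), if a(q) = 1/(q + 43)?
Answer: 8101/100 ≈ 81.010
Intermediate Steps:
a(q) = 1/(43 + q)
I(U) = U²
a(57) + I(9) = 1/(43 + 57) + 9² = 1/100 + 81 = 8101/100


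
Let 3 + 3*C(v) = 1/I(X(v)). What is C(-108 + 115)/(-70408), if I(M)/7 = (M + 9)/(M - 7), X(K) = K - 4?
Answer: 8/554463 ≈ 1.4428e-5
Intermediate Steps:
X(K) = -4 + K
I(M) = 7*(9 + M)/(-7 + M) (I(M) = 7*((M + 9)/(M - 7)) = 7*((9 + M)/(-7 + M)) = 7*(9 + M)/(-7 + M))
C(v) = -1 + (-11 + v)/(21*(5 + v)) (C(v) = -1 + 1/(3*((7*(9 + (-4 + v))/(-7 + (-4 + v))))) = -1 + 1/(3*((7*(5 + v)/(-11 + v)))) = -1 + ((-11 + v)/(7*(5 + v)))/3 = -1 + (-11 + v)/(21*(5 + v)))
C(-108 + 115)/(-70408) = (4*(-29 - 5*(-108 + 115))/(21*(5 + (-108 + 115))))/(-70408) = (4*(-29 - 5*7)/(21*(5 + 7)))*(-1/70408) = ((4/21)*(-29 - 35)/12)*(-1/70408) = ((4/21)*(1/12)*(-64))*(-1/70408) = -64/63*(-1/70408) = 8/554463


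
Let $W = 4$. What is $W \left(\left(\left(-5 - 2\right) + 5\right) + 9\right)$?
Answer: $28$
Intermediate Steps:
$W \left(\left(\left(-5 - 2\right) + 5\right) + 9\right) = 4 \left(\left(\left(-5 - 2\right) + 5\right) + 9\right) = 4 \left(\left(-7 + 5\right) + 9\right) = 4 \left(-2 + 9\right) = 4 \cdot 7 = 28$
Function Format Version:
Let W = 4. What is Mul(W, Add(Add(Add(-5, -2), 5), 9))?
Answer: 28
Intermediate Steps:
Mul(W, Add(Add(Add(-5, -2), 5), 9)) = Mul(4, Add(Add(Add(-5, -2), 5), 9)) = Mul(4, Add(Add(-7, 5), 9)) = Mul(4, Add(-2, 9)) = Mul(4, 7) = 28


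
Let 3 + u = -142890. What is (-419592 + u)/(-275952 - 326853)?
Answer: 5357/5741 ≈ 0.93311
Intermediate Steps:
u = -142893 (u = -3 - 142890 = -142893)
(-419592 + u)/(-275952 - 326853) = (-419592 - 142893)/(-275952 - 326853) = -562485/(-602805) = -562485*(-1/602805) = 5357/5741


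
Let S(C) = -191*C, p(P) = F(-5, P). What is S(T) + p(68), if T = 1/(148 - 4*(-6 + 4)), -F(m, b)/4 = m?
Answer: 2929/156 ≈ 18.776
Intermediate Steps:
F(m, b) = -4*m
p(P) = 20 (p(P) = -4*(-5) = 20)
T = 1/156 (T = 1/(148 - 4*(-2)) = 1/(148 + 8) = 1/156 ≈ 0.0064103)
S(T) + p(68) = -191*1/156 + 20 = -191/156 + 20 = 2929/156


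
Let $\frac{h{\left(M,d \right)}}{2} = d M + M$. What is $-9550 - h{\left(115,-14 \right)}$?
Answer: $-6560$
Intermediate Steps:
$h{\left(M,d \right)} = 2 M + 2 M d$ ($h{\left(M,d \right)} = 2 \left(d M + M\right) = 2 \left(M d + M\right) = 2 \left(M + M d\right) = 2 M + 2 M d$)
$-9550 - h{\left(115,-14 \right)} = -9550 - 2 \cdot 115 \left(1 - 14\right) = -9550 - 2 \cdot 115 \left(-13\right) = -9550 - -2990 = -9550 + 2990 = -6560$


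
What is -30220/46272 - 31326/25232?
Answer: -34562933/18242736 ≈ -1.8946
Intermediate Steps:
-30220/46272 - 31326/25232 = -30220*1/46272 - 31326*1/25232 = -7555/11568 - 15663/12616 = -34562933/18242736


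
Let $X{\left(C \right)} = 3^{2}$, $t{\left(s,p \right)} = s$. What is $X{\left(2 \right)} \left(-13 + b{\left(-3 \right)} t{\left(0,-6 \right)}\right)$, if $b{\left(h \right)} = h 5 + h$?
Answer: $-117$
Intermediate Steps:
$X{\left(C \right)} = 9$
$b{\left(h \right)} = 6 h$ ($b{\left(h \right)} = 5 h + h = 6 h$)
$X{\left(2 \right)} \left(-13 + b{\left(-3 \right)} t{\left(0,-6 \right)}\right) = 9 \left(-13 + 6 \left(-3\right) 0\right) = 9 \left(-13 - 0\right) = 9 \left(-13 + 0\right) = 9 \left(-13\right) = -117$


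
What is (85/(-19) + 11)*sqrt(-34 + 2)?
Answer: 496*I*sqrt(2)/19 ≈ 36.918*I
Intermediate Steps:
(85/(-19) + 11)*sqrt(-34 + 2) = (85*(-1/19) + 11)*sqrt(-32) = (-85/19 + 11)*(4*I*sqrt(2)) = 124*(4*I*sqrt(2))/19 = 496*I*sqrt(2)/19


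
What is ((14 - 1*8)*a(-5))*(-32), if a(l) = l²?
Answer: -4800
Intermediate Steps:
((14 - 1*8)*a(-5))*(-32) = ((14 - 1*8)*(-5)²)*(-32) = ((14 - 8)*25)*(-32) = (6*25)*(-32) = 150*(-32) = -4800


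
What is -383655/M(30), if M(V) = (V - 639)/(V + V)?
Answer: 7673100/203 ≈ 37799.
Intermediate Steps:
M(V) = (-639 + V)/(2*V) (M(V) = (-639 + V)/((2*V)) = (-639 + V)*(1/(2*V)) = (-639 + V)/(2*V))
-383655/M(30) = -383655*60/(-639 + 30) = -383655/((½)*(1/30)*(-609)) = -383655/(-203/20) = -383655*(-20/203) = 7673100/203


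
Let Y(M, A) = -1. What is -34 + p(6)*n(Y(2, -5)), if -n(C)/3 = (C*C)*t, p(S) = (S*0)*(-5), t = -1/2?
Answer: -34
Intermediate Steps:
t = -½ (t = -1*½ = -½ ≈ -0.50000)
p(S) = 0 (p(S) = 0*(-5) = 0)
n(C) = 3*C²/2 (n(C) = -3*C*C*(-1)/2 = -3*C²*(-1)/2 = -(-3)*C²/2 = 3*C²/2)
-34 + p(6)*n(Y(2, -5)) = -34 + 0*((3/2)*(-1)²) = -34 + 0*((3/2)*1) = -34 + 0*(3/2) = -34 + 0 = -34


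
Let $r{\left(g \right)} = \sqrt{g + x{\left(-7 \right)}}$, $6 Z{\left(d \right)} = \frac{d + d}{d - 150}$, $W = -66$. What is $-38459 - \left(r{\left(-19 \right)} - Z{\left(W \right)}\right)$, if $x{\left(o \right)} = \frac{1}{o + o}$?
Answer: $- \frac{4153561}{108} - \frac{i \sqrt{3738}}{14} \approx -38459.0 - 4.3671 i$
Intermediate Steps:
$x{\left(o \right)} = \frac{1}{2 o}$
$Z{\left(d \right)} = \frac{d}{3 \left(-150 + d\right)}$ ($Z{\left(d \right)} = \frac{\left(d + d\right) \frac{1}{d - 150}}{6} = \frac{2 d \frac{1}{-150 + d}}{6} = \frac{d}{3 \left(-150 + d\right)}$)
$r{\left(g \right)} = \sqrt{- \frac{1}{14} + g}$ ($r{\left(g \right)} = \sqrt{g + \frac{1}{2 \left(-7\right)}} = \sqrt{g + \frac{1}{2} \left(- \frac{1}{7}\right)} = \sqrt{g - \frac{1}{14}} = \sqrt{- \frac{1}{14} + g}$)
$-38459 - \left(r{\left(-19 \right)} - Z{\left(W \right)}\right) = -38459 - \left(\frac{\sqrt{-14 + 196 \left(-19\right)}}{14} - \frac{1}{3} \left(-66\right) \frac{1}{-150 - 66}\right) = -38459 - \left(\frac{\sqrt{-14 - 3724}}{14} - \frac{1}{3} \left(-66\right) \frac{1}{-216}\right) = -38459 - \left(\frac{\sqrt{-3738}}{14} - \frac{1}{3} \left(-66\right) \left(- \frac{1}{216}\right)\right) = -38459 - \left(\frac{i \sqrt{3738}}{14} - \frac{11}{108}\right) = -38459 - \left(- \frac{11}{108} + \frac{i \sqrt{3738}}{14}\right) = -38459 + \left(\frac{11}{108} - \frac{i \sqrt{3738}}{14}\right) = - \frac{4153561}{108} - \frac{i \sqrt{3738}}{14}$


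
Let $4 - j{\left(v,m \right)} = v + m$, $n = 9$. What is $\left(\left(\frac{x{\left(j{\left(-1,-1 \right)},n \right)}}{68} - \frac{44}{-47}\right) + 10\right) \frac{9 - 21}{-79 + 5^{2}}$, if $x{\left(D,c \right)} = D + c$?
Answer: $\frac{35657}{14382} \approx 2.4793$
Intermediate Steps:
$j{\left(v,m \right)} = 4 - m - v$ ($j{\left(v,m \right)} = 4 - \left(v + m\right) = 4 - \left(m + v\right) = 4 - m - v$)
$\left(\left(\frac{x{\left(j{\left(-1,-1 \right)},n \right)}}{68} - \frac{44}{-47}\right) + 10\right) \frac{9 - 21}{-79 + 5^{2}} = \left(\left(\frac{\left(4 - -1 - -1\right) + 9}{68} - \frac{44}{-47}\right) + 10\right) \frac{9 - 21}{-79 + 5^{2}} = \left(\left(\left(\left(4 + 1 + 1\right) + 9\right) \frac{1}{68} - - \frac{44}{47}\right) + 10\right) \left(- \frac{12}{-79 + 25}\right) = \left(\left(\left(6 + 9\right) \frac{1}{68} + \frac{44}{47}\right) + 10\right) \left(- \frac{12}{-54}\right) = \left(\left(15 \cdot \frac{1}{68} + \frac{44}{47}\right) + 10\right) \left(\left(-12\right) \left(- \frac{1}{54}\right)\right) = \left(\left(\frac{15}{68} + \frac{44}{47}\right) + 10\right) \frac{2}{9} = \left(\frac{3697}{3196} + 10\right) \frac{2}{9} = \frac{35657}{3196} \cdot \frac{2}{9} = \frac{35657}{14382}$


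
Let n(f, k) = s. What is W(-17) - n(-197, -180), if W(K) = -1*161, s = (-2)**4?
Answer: -177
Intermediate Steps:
s = 16
W(K) = -161
n(f, k) = 16
W(-17) - n(-197, -180) = -161 - 1*16 = -161 - 16 = -177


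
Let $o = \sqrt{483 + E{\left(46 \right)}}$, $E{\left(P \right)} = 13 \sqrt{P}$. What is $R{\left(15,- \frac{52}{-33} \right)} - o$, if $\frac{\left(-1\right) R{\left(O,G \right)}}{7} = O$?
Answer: $-105 - \sqrt{483 + 13 \sqrt{46}} \approx -128.9$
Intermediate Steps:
$R{\left(O,G \right)} = - 7 O$
$o = \sqrt{483 + 13 \sqrt{46}} \approx 23.899$
$R{\left(15,- \frac{52}{-33} \right)} - o = \left(-7\right) 15 - \sqrt{483 + 13 \sqrt{46}} = -105 - \sqrt{483 + 13 \sqrt{46}}$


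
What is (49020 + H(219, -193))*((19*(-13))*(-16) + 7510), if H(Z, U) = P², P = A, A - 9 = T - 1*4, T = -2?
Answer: 561970398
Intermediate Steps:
A = 3 (A = 9 + (-2 - 1*4) = 9 + (-2 - 4) = 9 - 6 = 3)
P = 3
H(Z, U) = 9 (H(Z, U) = 3² = 9)
(49020 + H(219, -193))*((19*(-13))*(-16) + 7510) = (49020 + 9)*((19*(-13))*(-16) + 7510) = 49029*(-247*(-16) + 7510) = 49029*(3952 + 7510) = 49029*11462 = 561970398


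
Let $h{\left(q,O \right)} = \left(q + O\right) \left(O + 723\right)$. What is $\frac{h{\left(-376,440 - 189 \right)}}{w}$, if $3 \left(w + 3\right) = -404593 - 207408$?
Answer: $\frac{36525}{61201} \approx 0.5968$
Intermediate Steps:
$h{\left(q,O \right)} = \left(723 + O\right) \left(O + q\right)$ ($h{\left(q,O \right)} = \left(O + q\right) \left(723 + O\right) = \left(723 + O\right) \left(O + q\right)$)
$w = - \frac{612010}{3}$ ($w = -3 + \frac{-404593 - 207408}{3} = -3 + \frac{1}{3} \left(-612001\right) = -3 - \frac{612001}{3} = - \frac{612010}{3} \approx -2.04 \cdot 10^{5}$)
$\frac{h{\left(-376,440 - 189 \right)}}{w} = \frac{\left(440 - 189\right)^{2} + 723 \left(440 - 189\right) + 723 \left(-376\right) + \left(440 - 189\right) \left(-376\right)}{- \frac{612010}{3}} = \left(251^{2} + 723 \cdot 251 - 271848 + 251 \left(-376\right)\right) \left(- \frac{3}{612010}\right) = \left(63001 + 181473 - 271848 - 94376\right) \left(- \frac{3}{612010}\right) = \left(-121750\right) \left(- \frac{3}{612010}\right) = \frac{36525}{61201}$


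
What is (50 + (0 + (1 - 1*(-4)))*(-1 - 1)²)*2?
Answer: 140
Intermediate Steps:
(50 + (0 + (1 - 1*(-4)))*(-1 - 1)²)*2 = (50 + (0 + (1 + 4))*(-2)²)*2 = (50 + (0 + 5)*4)*2 = (50 + 5*4)*2 = (50 + 20)*2 = 70*2 = 140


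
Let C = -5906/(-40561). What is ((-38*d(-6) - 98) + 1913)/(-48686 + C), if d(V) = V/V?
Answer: -72076897/1974746940 ≈ -0.036499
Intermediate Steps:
d(V) = 1
C = 5906/40561 (C = -5906*(-1/40561) = 5906/40561 ≈ 0.14561)
((-38*d(-6) - 98) + 1913)/(-48686 + C) = ((-38*1 - 98) + 1913)/(-48686 + 5906/40561) = ((-38 - 98) + 1913)/(-1974746940/40561) = (-136 + 1913)*(-40561/1974746940) = 1777*(-40561/1974746940) = -72076897/1974746940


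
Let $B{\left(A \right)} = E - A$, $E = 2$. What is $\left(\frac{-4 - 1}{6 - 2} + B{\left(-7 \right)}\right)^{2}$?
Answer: $\frac{961}{16} \approx 60.063$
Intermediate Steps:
$B{\left(A \right)} = 2 - A$
$\left(\frac{-4 - 1}{6 - 2} + B{\left(-7 \right)}\right)^{2} = \left(\frac{-4 - 1}{6 - 2} + \left(2 - -7\right)\right)^{2} = \left(- \frac{5}{4} + \left(2 + 7\right)\right)^{2} = \left(\left(-5\right) \frac{1}{4} + 9\right)^{2} = \left(- \frac{5}{4} + 9\right)^{2} = \left(\frac{31}{4}\right)^{2} = \frac{961}{16}$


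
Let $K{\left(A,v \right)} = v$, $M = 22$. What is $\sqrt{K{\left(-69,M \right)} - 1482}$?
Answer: $2 i \sqrt{365} \approx 38.21 i$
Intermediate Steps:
$\sqrt{K{\left(-69,M \right)} - 1482} = \sqrt{22 - 1482} = \sqrt{-1460} = 2 i \sqrt{365}$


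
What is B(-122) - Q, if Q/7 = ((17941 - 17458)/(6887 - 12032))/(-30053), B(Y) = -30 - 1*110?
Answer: -147259723/1051855 ≈ -140.00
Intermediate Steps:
B(Y) = -140 (B(Y) = -30 - 110 = -140)
Q = 23/1051855 (Q = 7*(((17941 - 17458)/(6887 - 12032))/(-30053)) = 7*((483/(-5145))*(-1/30053)) = 7*((483*(-1/5145))*(-1/30053)) = 7*(-23/245*(-1/30053)) = 7*(23/7362985) = 23/1051855 ≈ 2.1866e-5)
B(-122) - Q = -140 - 1*23/1051855 = -140 - 23/1051855 = -147259723/1051855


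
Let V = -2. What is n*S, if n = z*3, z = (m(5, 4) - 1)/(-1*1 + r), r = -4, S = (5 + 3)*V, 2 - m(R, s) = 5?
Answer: -192/5 ≈ -38.400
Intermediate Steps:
m(R, s) = -3 (m(R, s) = 2 - 1*5 = 2 - 5 = -3)
S = -16 (S = (5 + 3)*(-2) = 8*(-2) = -16)
z = ⅘ (z = (-3 - 1)/(-1*1 - 4) = -4/(-1 - 4) = -4/(-5) = -4*(-⅕) = ⅘ ≈ 0.80000)
n = 12/5 (n = (⅘)*3 = 12/5 ≈ 2.4000)
n*S = (12/5)*(-16) = -192/5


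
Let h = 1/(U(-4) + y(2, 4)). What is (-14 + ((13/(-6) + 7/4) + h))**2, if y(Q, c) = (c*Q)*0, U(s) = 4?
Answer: 7225/36 ≈ 200.69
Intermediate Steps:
y(Q, c) = 0 (y(Q, c) = (Q*c)*0 = 0)
h = 1/4 (h = 1/(4 + 0) = 1/4 ≈ 0.25000)
(-14 + ((13/(-6) + 7/4) + h))**2 = (-14 + ((13/(-6) + 7/4) + 1/4))**2 = (-14 + ((13*(-1/6) + 7*(1/4)) + 1/4))**2 = (-14 + ((-13/6 + 7/4) + 1/4))**2 = (-14 + (-5/12 + 1/4))**2 = (-14 - 1/6)**2 = (-85/6)**2 = 7225/36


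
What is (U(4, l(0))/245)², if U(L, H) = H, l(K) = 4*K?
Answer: 0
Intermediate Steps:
(U(4, l(0))/245)² = ((4*0)/245)² = (0*(1/245))² = 0² = 0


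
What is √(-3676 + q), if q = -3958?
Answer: I*√7634 ≈ 87.373*I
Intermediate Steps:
√(-3676 + q) = √(-3676 - 3958) = √(-7634) = I*√7634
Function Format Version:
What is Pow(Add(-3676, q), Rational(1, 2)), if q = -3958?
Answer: Mul(I, Pow(7634, Rational(1, 2))) ≈ Mul(87.373, I)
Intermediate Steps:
Pow(Add(-3676, q), Rational(1, 2)) = Pow(Add(-3676, -3958), Rational(1, 2)) = Pow(-7634, Rational(1, 2)) = Mul(I, Pow(7634, Rational(1, 2)))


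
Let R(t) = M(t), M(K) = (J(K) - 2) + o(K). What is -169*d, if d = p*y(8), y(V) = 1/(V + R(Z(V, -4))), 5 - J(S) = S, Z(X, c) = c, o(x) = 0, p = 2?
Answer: -338/15 ≈ -22.533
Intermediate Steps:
J(S) = 5 - S
M(K) = 3 - K (M(K) = ((5 - K) - 2) + 0 = (3 - K) + 0 = 3 - K)
R(t) = 3 - t
y(V) = 1/(7 + V) (y(V) = 1/(V + (3 - 1*(-4))) = 1/(V + (3 + 4)) = 1/(V + 7) = 1/(7 + V))
d = 2/15 (d = 2/(7 + 8) = 2/15 ≈ 0.13333)
-169*d = -169*2/15 = -338/15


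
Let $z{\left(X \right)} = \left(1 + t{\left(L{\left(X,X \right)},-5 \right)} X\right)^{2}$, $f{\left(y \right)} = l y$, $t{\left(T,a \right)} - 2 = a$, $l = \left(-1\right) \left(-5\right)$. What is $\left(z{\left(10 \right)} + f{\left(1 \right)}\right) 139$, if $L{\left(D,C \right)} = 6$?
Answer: $117594$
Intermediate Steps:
$l = 5$
$t{\left(T,a \right)} = 2 + a$
$f{\left(y \right)} = 5 y$
$z{\left(X \right)} = \left(1 - 3 X\right)^{2}$ ($z{\left(X \right)} = \left(1 + \left(2 - 5\right) X\right)^{2} = \left(1 - 3 X\right)^{2}$)
$\left(z{\left(10 \right)} + f{\left(1 \right)}\right) 139 = \left(\left(1 - 30\right)^{2} + 5 \cdot 1\right) 139 = \left(\left(1 - 30\right)^{2} + 5\right) 139 = \left(\left(-29\right)^{2} + 5\right) 139 = \left(841 + 5\right) 139 = 846 \cdot 139 = 117594$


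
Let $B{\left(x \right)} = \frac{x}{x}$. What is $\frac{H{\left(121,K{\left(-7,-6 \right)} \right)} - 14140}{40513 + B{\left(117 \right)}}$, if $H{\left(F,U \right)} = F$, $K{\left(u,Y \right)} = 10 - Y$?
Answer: $- \frac{14019}{40514} \approx -0.34603$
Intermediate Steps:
$B{\left(x \right)} = 1$
$\frac{H{\left(121,K{\left(-7,-6 \right)} \right)} - 14140}{40513 + B{\left(117 \right)}} = \frac{121 - 14140}{40513 + 1} = - \frac{14019}{40514}$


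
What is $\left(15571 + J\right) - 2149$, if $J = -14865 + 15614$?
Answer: $14171$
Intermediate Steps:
$J = 749$
$\left(15571 + J\right) - 2149 = \left(15571 + 749\right) - 2149 = 16320 - 2149 = 14171$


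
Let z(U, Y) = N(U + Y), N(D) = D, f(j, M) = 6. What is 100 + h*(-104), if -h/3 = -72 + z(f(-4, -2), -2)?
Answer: -21116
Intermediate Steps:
z(U, Y) = U + Y
h = 204 (h = -3*(-72 + (6 - 2)) = -3*(-72 + 4) = -3*(-68) = 204)
100 + h*(-104) = 100 + 204*(-104) = 100 - 21216 = -21116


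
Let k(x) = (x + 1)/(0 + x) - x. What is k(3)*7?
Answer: -35/3 ≈ -11.667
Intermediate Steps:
k(x) = -x + (1 + x)/x (k(x) = (1 + x)/x - x = -x + (1 + x)/x)
k(3)*7 = (1 + 1/3 - 1*3)*7 = (1 + 1/3 - 3)*7 = -5/3*7 = -35/3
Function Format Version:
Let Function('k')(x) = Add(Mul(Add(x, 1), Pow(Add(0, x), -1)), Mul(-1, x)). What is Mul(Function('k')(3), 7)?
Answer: Rational(-35, 3) ≈ -11.667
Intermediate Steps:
Function('k')(x) = Add(Mul(-1, x), Mul(Pow(x, -1), Add(1, x))) (Function('k')(x) = Add(Mul(Add(1, x), Pow(x, -1)), Mul(-1, x)) = Add(Mul(Pow(x, -1), Add(1, x)), Mul(-1, x)) = Add(Mul(-1, x), Mul(Pow(x, -1), Add(1, x))))
Mul(Function('k')(3), 7) = Mul(Add(1, Pow(3, -1), Mul(-1, 3)), 7) = Mul(Add(1, Rational(1, 3), -3), 7) = Mul(Rational(-5, 3), 7) = Rational(-35, 3)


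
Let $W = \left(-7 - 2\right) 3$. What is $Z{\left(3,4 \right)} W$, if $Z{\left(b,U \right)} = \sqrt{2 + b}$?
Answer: $- 27 \sqrt{5} \approx -60.374$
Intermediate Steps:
$W = -27$ ($W = \left(-9\right) 3 = -27$)
$Z{\left(3,4 \right)} W = \sqrt{2 + 3} \left(-27\right) = \sqrt{5} \left(-27\right) = - 27 \sqrt{5}$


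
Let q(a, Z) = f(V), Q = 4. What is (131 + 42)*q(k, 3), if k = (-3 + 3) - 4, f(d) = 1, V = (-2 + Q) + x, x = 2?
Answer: 173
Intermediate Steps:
V = 4 (V = (-2 + 4) + 2 = 2 + 2 = 4)
k = -4 (k = 0 - 4 = -4)
q(a, Z) = 1
(131 + 42)*q(k, 3) = (131 + 42)*1 = 173*1 = 173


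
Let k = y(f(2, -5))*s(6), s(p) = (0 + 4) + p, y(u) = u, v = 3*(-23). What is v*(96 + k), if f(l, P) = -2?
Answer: -5244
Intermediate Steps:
v = -69
s(p) = 4 + p
k = -20 (k = -2*(4 + 6) = -2*10 = -20)
v*(96 + k) = -69*(96 - 20) = -69*76 = -5244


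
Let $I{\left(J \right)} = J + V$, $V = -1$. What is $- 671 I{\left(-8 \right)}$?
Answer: $6039$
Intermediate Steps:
$I{\left(J \right)} = -1 + J$ ($I{\left(J \right)} = J - 1 = -1 + J$)
$- 671 I{\left(-8 \right)} = - 671 \left(-1 - 8\right) = \left(-671\right) \left(-9\right) = 6039$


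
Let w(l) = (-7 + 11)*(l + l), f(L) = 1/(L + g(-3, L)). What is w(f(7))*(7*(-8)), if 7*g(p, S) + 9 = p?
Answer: -3136/37 ≈ -84.757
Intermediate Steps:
g(p, S) = -9/7 + p/7
f(L) = 1/(-12/7 + L) (f(L) = 1/(L + (-9/7 + (⅐)*(-3))) = 1/(L + (-9/7 - 3/7)) = 1/(L - 12/7) = 1/(-12/7 + L))
w(l) = 8*l (w(l) = 4*(2*l) = 8*l)
w(f(7))*(7*(-8)) = (8*(7/(-12 + 7*7)))*(7*(-8)) = (8*(7/(-12 + 49)))*(-56) = (8*(7/37))*(-56) = (56/37)*(-56) = -3136/37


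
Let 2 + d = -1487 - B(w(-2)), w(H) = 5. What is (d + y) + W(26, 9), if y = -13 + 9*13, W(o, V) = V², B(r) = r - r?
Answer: -1304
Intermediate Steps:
B(r) = 0
y = 104 (y = -13 + 117 = 104)
d = -1489 (d = -2 + (-1487 - 1*0) = -2 + (-1487 + 0) = -2 - 1487 = -1489)
(d + y) + W(26, 9) = (-1489 + 104) + 9² = -1385 + 81 = -1304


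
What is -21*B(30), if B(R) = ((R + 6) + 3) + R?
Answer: -1449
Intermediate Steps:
B(R) = 9 + 2*R (B(R) = ((6 + R) + 3) + R = (9 + R) + R = 9 + 2*R)
-21*B(30) = -21*(9 + 2*30) = -21*(9 + 60) = -21*69 = -1449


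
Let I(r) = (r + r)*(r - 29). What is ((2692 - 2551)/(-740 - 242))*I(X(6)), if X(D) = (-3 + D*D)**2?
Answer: -162761940/491 ≈ -3.3149e+5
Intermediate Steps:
X(D) = (-3 + D**2)**2
I(r) = 2*r*(-29 + r) (I(r) = (2*r)*(-29 + r) = 2*r*(-29 + r))
((2692 - 2551)/(-740 - 242))*I(X(6)) = ((2692 - 2551)/(-740 - 242))*(2*(-3 + 6**2)**2*(-29 + (-3 + 6**2)**2)) = (141/(-982))*(2*(-3 + 36)**2*(-29 + (-3 + 36)**2)) = (141*(-1/982))*(2*33**2*(-29 + 33**2)) = -141*1089*(-29 + 1089)/491 = -141*1089*1060/491 = -141/982*2308680 = -162761940/491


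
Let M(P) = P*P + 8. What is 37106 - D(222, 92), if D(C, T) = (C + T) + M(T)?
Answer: 28320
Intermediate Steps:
M(P) = 8 + P² (M(P) = P² + 8 = 8 + P²)
D(C, T) = 8 + C + T + T² (D(C, T) = (C + T) + (8 + T²) = 8 + C + T + T²)
37106 - D(222, 92) = 37106 - (8 + 222 + 92 + 92²) = 37106 - (8 + 222 + 92 + 8464) = 37106 - 1*8786 = 37106 - 8786 = 28320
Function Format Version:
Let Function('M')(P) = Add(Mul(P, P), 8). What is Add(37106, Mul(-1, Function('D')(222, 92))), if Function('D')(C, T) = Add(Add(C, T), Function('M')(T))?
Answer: 28320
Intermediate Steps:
Function('M')(P) = Add(8, Pow(P, 2)) (Function('M')(P) = Add(Pow(P, 2), 8) = Add(8, Pow(P, 2)))
Function('D')(C, T) = Add(8, C, T, Pow(T, 2)) (Function('D')(C, T) = Add(Add(C, T), Add(8, Pow(T, 2))) = Add(8, C, T, Pow(T, 2)))
Add(37106, Mul(-1, Function('D')(222, 92))) = Add(37106, Mul(-1, Add(8, 222, 92, Pow(92, 2)))) = Add(37106, Mul(-1, Add(8, 222, 92, 8464))) = Add(37106, Mul(-1, 8786)) = Add(37106, -8786) = 28320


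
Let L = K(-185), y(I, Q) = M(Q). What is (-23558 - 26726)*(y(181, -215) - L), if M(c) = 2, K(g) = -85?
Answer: -4374708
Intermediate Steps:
y(I, Q) = 2
L = -85
(-23558 - 26726)*(y(181, -215) - L) = (-23558 - 26726)*(2 - 1*(-85)) = -50284*(2 + 85) = -50284*87 = -4374708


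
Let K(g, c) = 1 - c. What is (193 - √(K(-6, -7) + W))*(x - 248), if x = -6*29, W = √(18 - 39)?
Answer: -81446 + 422*√(8 + I*√21) ≈ -80208.0 + 329.53*I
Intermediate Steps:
W = I*√21 (W = √(-21) = I*√21 ≈ 4.5826*I)
x = -174
(193 - √(K(-6, -7) + W))*(x - 248) = (193 - √((1 - 1*(-7)) + I*√21))*(-174 - 248) = (193 - √((1 + 7) + I*√21))*(-422) = (193 - √(8 + I*√21))*(-422) = -81446 + 422*√(8 + I*√21)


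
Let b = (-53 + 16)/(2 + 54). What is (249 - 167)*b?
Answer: -1517/28 ≈ -54.179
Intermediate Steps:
b = -37/56 ≈ -0.66071
(249 - 167)*b = (249 - 167)*(-37/56) = 82*(-37/56) = -1517/28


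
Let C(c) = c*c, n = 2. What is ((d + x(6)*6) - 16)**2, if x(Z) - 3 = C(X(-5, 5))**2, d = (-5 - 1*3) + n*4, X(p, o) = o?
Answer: 14077504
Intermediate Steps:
C(c) = c**2
d = 0 (d = (-5 - 1*3) + 2*4 = (-5 - 3) + 8 = -8 + 8 = 0)
x(Z) = 628 (x(Z) = 3 + (5**2)**2 = 3 + 25**2 = 3 + 625 = 628)
((d + x(6)*6) - 16)**2 = ((0 + 628*6) - 16)**2 = ((0 + 3768) - 16)**2 = (3768 - 16)**2 = 3752**2 = 14077504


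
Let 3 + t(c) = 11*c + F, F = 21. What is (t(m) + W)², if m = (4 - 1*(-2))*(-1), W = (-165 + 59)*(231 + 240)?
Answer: 2497400676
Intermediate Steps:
W = -49926 (W = -106*471 = -49926)
m = -6 (m = (4 + 2)*(-1) = 6*(-1) = -6)
t(c) = 18 + 11*c (t(c) = -3 + (11*c + 21) = -3 + (21 + 11*c) = 18 + 11*c)
(t(m) + W)² = ((18 + 11*(-6)) - 49926)² = ((18 - 66) - 49926)² = (-48 - 49926)² = (-49974)² = 2497400676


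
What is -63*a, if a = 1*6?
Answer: -378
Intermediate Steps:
a = 6
-63*a = -63*6 = -378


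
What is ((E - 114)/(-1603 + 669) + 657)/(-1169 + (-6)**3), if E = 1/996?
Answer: -611296991/1288415640 ≈ -0.47446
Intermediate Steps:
E = 1/996 ≈ 0.0010040
((E - 114)/(-1603 + 669) + 657)/(-1169 + (-6)**3) = ((1/996 - 114)/(-1603 + 669) + 657)/(-1169 + (-6)**3) = (-113543/996/(-934) + 657)/(-1169 - 216) = (-113543/996*(-1/934) + 657)/(-1385) = (113543/930264 + 657)*(-1/1385) = (611296991/930264)*(-1/1385) = -611296991/1288415640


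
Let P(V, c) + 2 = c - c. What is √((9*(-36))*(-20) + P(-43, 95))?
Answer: √6478 ≈ 80.486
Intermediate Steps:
P(V, c) = -2 (P(V, c) = -2 + (c - c) = -2 + 0 = -2)
√((9*(-36))*(-20) + P(-43, 95)) = √((9*(-36))*(-20) - 2) = √(-324*(-20) - 2) = √(6480 - 2) = √6478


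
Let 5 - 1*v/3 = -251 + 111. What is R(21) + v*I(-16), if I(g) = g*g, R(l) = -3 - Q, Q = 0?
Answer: 111357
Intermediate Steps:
R(l) = -3 (R(l) = -3 - 1*0 = -3 + 0 = -3)
I(g) = g²
v = 435 (v = 15 - 3*(-251 + 111) = 15 - 3*(-140) = 15 + 420 = 435)
R(21) + v*I(-16) = -3 + 435*(-16)² = -3 + 435*256 = -3 + 111360 = 111357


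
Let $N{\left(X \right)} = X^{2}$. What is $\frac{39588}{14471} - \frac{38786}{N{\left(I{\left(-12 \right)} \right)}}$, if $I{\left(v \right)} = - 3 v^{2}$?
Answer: $\frac{3413399353}{1350317952} \approx 2.5278$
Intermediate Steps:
$\frac{39588}{14471} - \frac{38786}{N{\left(I{\left(-12 \right)} \right)}} = \frac{39588}{14471} - \frac{38786}{\left(- 3 \left(-12\right)^{2}\right)^{2}} = 39588 \cdot \frac{1}{14471} - \frac{38786}{\left(\left(-3\right) 144\right)^{2}} = \frac{39588}{14471} - \frac{38786}{\left(-432\right)^{2}} = \frac{39588}{14471} - \frac{38786}{186624} = \frac{39588}{14471} - \frac{19393}{93312} = \frac{3413399353}{1350317952}$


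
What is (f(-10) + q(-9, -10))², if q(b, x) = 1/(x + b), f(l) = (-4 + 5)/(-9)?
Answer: 784/29241 ≈ 0.026812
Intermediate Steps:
f(l) = -⅑ (f(l) = 1*(-⅑) = -⅑)
q(b, x) = 1/(b + x)
(f(-10) + q(-9, -10))² = (-⅑ + 1/(-9 - 10))² = (-⅑ + 1/(-19))² = (-⅑ - 1/19)² = (-28/171)² = 784/29241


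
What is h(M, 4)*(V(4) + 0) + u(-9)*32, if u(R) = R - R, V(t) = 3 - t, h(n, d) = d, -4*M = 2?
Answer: -4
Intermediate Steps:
M = -1/2 (M = -1/4*2 = -1/2 ≈ -0.50000)
u(R) = 0
h(M, 4)*(V(4) + 0) + u(-9)*32 = 4*((3 - 1*4) + 0) + 0*32 = 4*((3 - 4) + 0) + 0 = 4*(-1 + 0) + 0 = 4*(-1) + 0 = -4 + 0 = -4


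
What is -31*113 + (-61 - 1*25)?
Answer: -3589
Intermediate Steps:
-31*113 + (-61 - 1*25) = -3503 + (-61 - 25) = -3503 - 86 = -3589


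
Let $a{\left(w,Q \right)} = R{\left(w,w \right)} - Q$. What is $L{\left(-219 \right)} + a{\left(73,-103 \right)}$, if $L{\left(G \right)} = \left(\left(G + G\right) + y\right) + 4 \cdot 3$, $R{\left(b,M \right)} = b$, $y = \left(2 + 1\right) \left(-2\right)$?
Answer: $-256$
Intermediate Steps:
$y = -6$ ($y = 3 \left(-2\right) = -6$)
$a{\left(w,Q \right)} = w - Q$
$L{\left(G \right)} = 6 + 2 G$ ($L{\left(G \right)} = \left(\left(G + G\right) - 6\right) + 4 \cdot 3 = \left(2 G - 6\right) + 12 = \left(-6 + 2 G\right) + 12 = 6 + 2 G$)
$L{\left(-219 \right)} + a{\left(73,-103 \right)} = \left(6 + 2 \left(-219\right)\right) + \left(73 - -103\right) = \left(6 - 438\right) + \left(73 + 103\right) = -432 + 176 = -256$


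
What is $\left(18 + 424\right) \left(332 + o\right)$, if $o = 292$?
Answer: $275808$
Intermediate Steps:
$\left(18 + 424\right) \left(332 + o\right) = \left(18 + 424\right) \left(332 + 292\right) = 442 \cdot 624 = 275808$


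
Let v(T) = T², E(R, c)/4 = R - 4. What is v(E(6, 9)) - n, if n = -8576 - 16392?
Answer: 25032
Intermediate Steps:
E(R, c) = -16 + 4*R (E(R, c) = 4*(R - 4) = 4*(-4 + R) = -16 + 4*R)
n = -24968
v(E(6, 9)) - n = (-16 + 4*6)² - 1*(-24968) = (-16 + 24)² + 24968 = 8² + 24968 = 64 + 24968 = 25032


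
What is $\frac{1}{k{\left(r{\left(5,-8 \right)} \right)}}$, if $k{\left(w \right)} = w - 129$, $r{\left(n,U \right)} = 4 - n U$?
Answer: $- \frac{1}{85} \approx -0.011765$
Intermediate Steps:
$r{\left(n,U \right)} = 4 - U n$
$k{\left(w \right)} = -129 + w$
$\frac{1}{k{\left(r{\left(5,-8 \right)} \right)}} = \frac{1}{-129 - \left(-4 - 40\right)} = \frac{1}{-129 + \left(4 + 40\right)} = \frac{1}{-129 + 44} = \frac{1}{-85} = - \frac{1}{85}$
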